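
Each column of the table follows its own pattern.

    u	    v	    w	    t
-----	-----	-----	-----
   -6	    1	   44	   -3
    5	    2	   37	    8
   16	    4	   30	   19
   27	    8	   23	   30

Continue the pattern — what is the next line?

38  16  16  41

Column u: +11 each step, so -6, 5, 16, 27 → 38.
Column v — ×2 each step: 1, 2, 4, 8 → 16.
Column w — −7 each step: 44, 37, 30, 23 → 16.
For the column t, always 3 more than the column u: -3, 8, 19, 30 → 41.
Combining the parts gives 38  16  16  41.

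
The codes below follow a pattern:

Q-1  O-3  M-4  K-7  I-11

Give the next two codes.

Letter — letters move back 2 places in the alphabet: Q, O, M, K, I → G → E.
Second component: each term is the sum of the two before it, so 1, 3, 4, 7, 11 → 18 → 29.
Putting the parts together: G-18 and then E-29.

G-18, E-29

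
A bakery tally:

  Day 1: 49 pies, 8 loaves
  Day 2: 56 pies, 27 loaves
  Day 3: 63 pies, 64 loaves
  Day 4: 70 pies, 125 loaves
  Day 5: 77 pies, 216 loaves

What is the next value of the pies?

Pies — +7 each step: 49, 56, 63, 70, 77 → 84.

84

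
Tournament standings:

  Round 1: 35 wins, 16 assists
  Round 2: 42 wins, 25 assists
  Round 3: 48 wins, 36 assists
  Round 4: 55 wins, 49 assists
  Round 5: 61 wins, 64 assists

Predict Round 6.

68 wins, 81 assists

For the wins, alternating steps +7, +6, +7, +6, …: 35, 42, 48, 55, 61 → 68.
Assists goes 16, 25, 36, 49, 64 → 81 (perfect squares: 4², 5², 6², …).
Putting it together: 68 wins, 81 assists.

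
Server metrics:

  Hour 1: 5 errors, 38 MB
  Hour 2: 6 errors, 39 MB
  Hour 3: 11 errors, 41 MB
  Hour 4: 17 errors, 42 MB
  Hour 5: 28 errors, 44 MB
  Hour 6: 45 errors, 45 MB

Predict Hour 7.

For the errors, each term is the sum of the two before it: 5, 6, 11, 17, 28, 45 → 73.
For the MB, alternating steps +1, +2, +1, +2, …: 38, 39, 41, 42, 44, 45 → 47.
Putting it together: 73 errors, 47 MB.

73 errors, 47 MB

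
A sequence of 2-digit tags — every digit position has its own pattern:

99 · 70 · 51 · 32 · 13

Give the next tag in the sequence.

First digit: −2 each step, mod 10; 9, 7, 5, 3, 1 → 9.
Second digit — +1 each step, mod 10: 9, 0, 1, 2, 3 → 4.
Putting it together: 94.

94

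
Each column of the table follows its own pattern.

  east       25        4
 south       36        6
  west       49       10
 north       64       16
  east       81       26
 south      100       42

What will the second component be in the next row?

121

Second component goes 25, 36, 49, 64, 81, 100 → 121 (perfect squares: 5², 6², 7², …).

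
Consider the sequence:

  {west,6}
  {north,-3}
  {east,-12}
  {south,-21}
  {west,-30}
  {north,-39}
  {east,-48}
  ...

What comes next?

Direction — repeats west → north → east → south: west, north, east, south, west, north, east → south.
Second value: 6, -3, -12, -21, -30, -39, -48 → -57 (−9 each step).
Putting it together: {south,-57}.

{south,-57}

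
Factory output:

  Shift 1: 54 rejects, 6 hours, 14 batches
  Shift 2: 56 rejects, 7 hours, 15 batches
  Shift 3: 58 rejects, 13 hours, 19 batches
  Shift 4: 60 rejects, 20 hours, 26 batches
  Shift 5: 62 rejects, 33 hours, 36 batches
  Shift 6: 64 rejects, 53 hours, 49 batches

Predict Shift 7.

Rejects: +2 each step; 54, 56, 58, 60, 62, 64 → 66.
Hours: 6, 7, 13, 20, 33, 53 → 86 (each term is the sum of the two before it).
Batches: differences are 1, 4, 7, … (increasing by 3 each time), so 14, 15, 19, 26, 36, 49 → 65.
So the next record is 66 rejects, 86 hours, 65 batches.

66 rejects, 86 hours, 65 batches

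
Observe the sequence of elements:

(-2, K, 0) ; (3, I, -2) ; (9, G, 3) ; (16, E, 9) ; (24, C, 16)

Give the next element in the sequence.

For the first component, differences are 5, 6, 7, … (increasing by 1 each time): -2, 3, 9, 16, 24 → 33.
Letter: letters move back 2 places in the alphabet, so K, I, G, E, C → A.
Third component goes 0, -2, 3, 9, 16 → 24 (always the previous value of the first component).
Putting it together: (33, A, 24).

(33, A, 24)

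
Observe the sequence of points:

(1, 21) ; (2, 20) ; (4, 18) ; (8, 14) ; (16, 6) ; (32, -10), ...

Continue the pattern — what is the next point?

(64, -42)

First part: ×2 each step; 1, 2, 4, 8, 16, 32 → 64.
Second part: together with the first part always sums to 22, so 21, 20, 18, 14, 6, -10 → -42.
Combining the parts gives (64, -42).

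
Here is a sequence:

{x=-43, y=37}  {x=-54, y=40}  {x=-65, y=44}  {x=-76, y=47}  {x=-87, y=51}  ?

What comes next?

{x=-98, y=54}

X — −11 each step: -43, -54, -65, -76, -87 → -98.
Y goes 37, 40, 44, 47, 51 → 54 (alternating steps +3, +4, +3, +4, …).
So the next element is {x=-98, y=54}.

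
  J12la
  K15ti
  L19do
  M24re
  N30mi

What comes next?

Letter: J, K, L, M, N → O (letters move forward 1 place in the alphabet).
Second component — differences are 3, 4, 5, … (increasing by 1 each time): 12, 15, 19, 24, 30 → 37.
Note goes la, ti, do, re, mi → fa (runs through the solfège scale do→ti).
Combining the parts gives O37fa.

O37fa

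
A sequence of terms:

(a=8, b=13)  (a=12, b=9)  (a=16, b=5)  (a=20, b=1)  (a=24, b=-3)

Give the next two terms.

A: +4 each step, so 8, 12, 16, 20, 24 → 28 → 32.
B: together with the a always sums to 21; 13, 9, 5, 1, -3 → -7 → -11.
So the next two terms are (a=28, b=-7) and (a=32, b=-11).

(a=28, b=-7), (a=32, b=-11)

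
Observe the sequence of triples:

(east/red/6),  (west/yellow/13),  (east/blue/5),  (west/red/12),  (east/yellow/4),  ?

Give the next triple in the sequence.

(west/blue/11)

Direction — alternates east ↔ west: east, west, east, west, east → west.
Colour — repeats red → yellow → blue: red, yellow, blue, red, yellow → blue.
Third value: alternating steps +7, −8, +7, −8, …; 6, 13, 5, 12, 4 → 11.
So the next triple is (west/blue/11).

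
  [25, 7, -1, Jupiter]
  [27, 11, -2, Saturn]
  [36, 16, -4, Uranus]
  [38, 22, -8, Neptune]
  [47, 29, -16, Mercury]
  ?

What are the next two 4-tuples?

[49, 37, -32, Venus], [58, 46, -64, Earth]

First part: alternating steps +2, +9, +2, +9, …; 25, 27, 36, 38, 47 → 49 → 58.
Second part — differences are 4, 5, 6, … (increasing by 1 each time): 7, 11, 16, 22, 29 → 37 → 46.
Third part: ×2 each step; -1, -2, -4, -8, -16 → -32 → -64.
Planet: runs through the planets Mercury→Neptune, so Jupiter, Saturn, Uranus, Neptune, Mercury → Venus → Earth.
So the next two 4-tuples are [49, 37, -32, Venus] and [58, 46, -64, Earth].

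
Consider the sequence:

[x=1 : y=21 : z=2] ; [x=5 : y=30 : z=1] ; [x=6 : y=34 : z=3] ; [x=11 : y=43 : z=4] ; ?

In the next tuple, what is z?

For the x, each term is the sum of the two before it: 1, 5, 6, 11 → 17.
Y: alternating steps +9, +4, +9, +4, …; 21, 30, 34, 43 → 47.
Z: each term is the sum of the two before it; 2, 1, 3, 4 → 7.

7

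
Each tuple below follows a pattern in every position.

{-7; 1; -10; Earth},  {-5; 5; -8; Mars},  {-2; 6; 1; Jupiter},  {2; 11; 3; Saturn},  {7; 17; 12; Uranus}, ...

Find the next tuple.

{13; 28; 14; Neptune}

First part goes -7, -5, -2, 2, 7 → 13 (differences are 2, 3, 4, … (increasing by 1 each time)).
Second part — each term is the sum of the two before it: 1, 5, 6, 11, 17 → 28.
Third part: alternating steps +2, +9, +2, +9, …, so -10, -8, 1, 3, 12 → 14.
Planet: runs through the planets Mercury→Neptune; Earth, Mars, Jupiter, Saturn, Uranus → Neptune.
Combining the parts gives {13; 28; 14; Neptune}.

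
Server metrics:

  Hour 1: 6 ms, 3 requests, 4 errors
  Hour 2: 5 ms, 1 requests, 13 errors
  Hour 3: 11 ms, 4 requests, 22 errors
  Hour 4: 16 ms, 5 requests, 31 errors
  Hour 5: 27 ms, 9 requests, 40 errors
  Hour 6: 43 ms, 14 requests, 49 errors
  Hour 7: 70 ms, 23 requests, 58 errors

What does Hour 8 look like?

113 ms, 37 requests, 67 errors

For the ms, each term is the sum of the two before it: 6, 5, 11, 16, 27, 43, 70 → 113.
Requests goes 3, 1, 4, 5, 9, 14, 23 → 37 (each term is the sum of the two before it).
Errors: 4, 13, 22, 31, 40, 49, 58 → 67 (+9 each step).
Combining the parts gives 113 ms, 37 requests, 67 errors.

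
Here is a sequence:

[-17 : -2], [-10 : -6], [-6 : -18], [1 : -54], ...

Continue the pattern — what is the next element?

[5 : -162]

First part: alternating steps +7, +4, +7, +4, …, so -17, -10, -6, 1 → 5.
Second part — ×3 each step: -2, -6, -18, -54 → -162.
So the next element is [5 : -162].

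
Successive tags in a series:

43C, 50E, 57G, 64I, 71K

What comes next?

78M

First component: +7 each step; 43, 50, 57, 64, 71 → 78.
Letter goes C, E, G, I, K → M (letters move forward 2 places in the alphabet).
Putting it together: 78M.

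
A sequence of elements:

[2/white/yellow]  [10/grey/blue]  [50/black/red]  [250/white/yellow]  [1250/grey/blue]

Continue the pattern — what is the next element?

First coordinate: ×5 each step; 2, 10, 50, 250, 1250 → 6250.
Shade: repeats white → grey → black; white, grey, black, white, grey → black.
Colour — repeats yellow → blue → red: yellow, blue, red, yellow, blue → red.
So the next element is [6250/black/red].

[6250/black/red]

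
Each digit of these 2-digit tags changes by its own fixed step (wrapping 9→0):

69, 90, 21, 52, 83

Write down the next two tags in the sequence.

14, 45

For the first digit, +3 each step, mod 10: 6, 9, 2, 5, 8 → 1 → 4.
Second digit goes 9, 0, 1, 2, 3 → 4 → 5 (+1 each step, mod 10).
Putting the parts together: 14 and then 45.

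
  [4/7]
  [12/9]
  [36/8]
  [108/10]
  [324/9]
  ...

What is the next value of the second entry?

11

First entry: ×3 each step; 4, 12, 36, 108, 324 → 972.
Second entry goes 7, 9, 8, 10, 9 → 11 (alternating steps +2, −1, +2, −1, …).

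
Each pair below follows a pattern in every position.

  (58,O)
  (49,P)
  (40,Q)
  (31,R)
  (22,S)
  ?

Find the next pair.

(13,T)

First entry: 58, 49, 40, 31, 22 → 13 (−9 each step).
For the letter, letters move forward 1 place in the alphabet: O, P, Q, R, S → T.
Putting it together: (13,T).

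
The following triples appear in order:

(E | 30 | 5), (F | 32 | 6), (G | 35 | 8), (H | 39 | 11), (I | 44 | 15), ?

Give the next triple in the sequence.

Letter: letters move forward 1 place in the alphabet; E, F, G, H, I → J.
Second entry: differences are 2, 3, 4, … (increasing by 1 each time), so 30, 32, 35, 39, 44 → 50.
For the third entry, differences are 1, 2, 3, … (increasing by 1 each time): 5, 6, 8, 11, 15 → 20.
Putting it together: (J | 50 | 20).

(J | 50 | 20)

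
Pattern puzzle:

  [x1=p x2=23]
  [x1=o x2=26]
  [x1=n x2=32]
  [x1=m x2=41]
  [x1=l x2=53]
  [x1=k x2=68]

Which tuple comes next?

X1: p, o, n, m, l, k → j (letters move back 1 place in the alphabet).
For the x2, differences are 3, 6, 9, … (increasing by 3 each time): 23, 26, 32, 41, 53, 68 → 86.
Putting it together: [x1=j x2=86].

[x1=j x2=86]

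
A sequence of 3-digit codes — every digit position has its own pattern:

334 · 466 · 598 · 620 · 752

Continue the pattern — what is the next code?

884

For the first digit, +1 each step, mod 10: 3, 4, 5, 6, 7 → 8.
Second digit goes 3, 6, 9, 2, 5 → 8 (+3 each step, mod 10).
Third digit: +2 each step, mod 10; 4, 6, 8, 0, 2 → 4.
Combining the parts gives 884.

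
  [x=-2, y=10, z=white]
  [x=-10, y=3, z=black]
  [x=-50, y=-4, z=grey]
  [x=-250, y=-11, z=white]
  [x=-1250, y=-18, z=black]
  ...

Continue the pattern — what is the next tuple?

X: -2, -10, -50, -250, -1250 → -6250 (×5 each step).
Y: 10, 3, -4, -11, -18 → -25 (−7 each step).
Z: repeats white → black → grey, so white, black, grey, white, black → grey.
Combining the parts gives [x=-6250, y=-25, z=grey].

[x=-6250, y=-25, z=grey]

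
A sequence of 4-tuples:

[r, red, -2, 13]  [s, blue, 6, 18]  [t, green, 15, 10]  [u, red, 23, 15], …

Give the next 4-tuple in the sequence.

Letter — letters move forward 1 place in the alphabet: r, s, t, u → v.
Colour: repeats red → blue → green, so red, blue, green, red → blue.
Third entry goes -2, 6, 15, 23 → 32 (alternating steps +8, +9, +8, +9, …).
Fourth entry: alternating steps +5, −8, +5, −8, …; 13, 18, 10, 15 → 7.
Combining the parts gives [v, blue, 32, 7].

[v, blue, 32, 7]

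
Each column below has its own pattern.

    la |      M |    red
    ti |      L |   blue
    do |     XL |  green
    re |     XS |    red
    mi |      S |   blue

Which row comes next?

Note: la, ti, do, re, mi → fa (runs through the solfège scale do→ti).
Size: runs through clothing sizes XS→XL; M, L, XL, XS, S → M.
Colour — repeats red → blue → green: red, blue, green, red, blue → green.
Putting it together: fa  M  green.

fa  M  green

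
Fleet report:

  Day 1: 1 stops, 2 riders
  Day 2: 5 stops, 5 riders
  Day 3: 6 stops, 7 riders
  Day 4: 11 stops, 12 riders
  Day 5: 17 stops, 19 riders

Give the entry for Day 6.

Stops: 1, 5, 6, 11, 17 → 28 (each term is the sum of the two before it).
Riders: each term is the sum of the two before it; 2, 5, 7, 12, 19 → 31.
So the next row is 28 stops, 31 riders.

28 stops, 31 riders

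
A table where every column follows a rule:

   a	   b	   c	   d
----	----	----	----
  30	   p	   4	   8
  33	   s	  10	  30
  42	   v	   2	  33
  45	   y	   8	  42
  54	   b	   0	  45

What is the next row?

57  e  6  54

Column a: alternating steps +3, +9, +3, +9, …; 30, 33, 42, 45, 54 → 57.
Column b — letters move forward 3 places in the alphabet, wrapping Z→A: p, s, v, y, b → e.
Column c: alternating steps +6, −8, +6, −8, …; 4, 10, 2, 8, 0 → 6.
Column d — always the previous value of the column a: 8, 30, 33, 42, 45 → 54.
Combining the parts gives 57  e  6  54.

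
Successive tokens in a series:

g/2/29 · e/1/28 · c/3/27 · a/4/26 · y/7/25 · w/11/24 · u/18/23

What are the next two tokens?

s/29/22, q/47/21

Letter — letters move back 2 places in the alphabet, wrapping A→Z: g, e, c, a, y, w, u → s → q.
Second component — each term is the sum of the two before it: 2, 1, 3, 4, 7, 11, 18 → 29 → 47.
Third component: 29, 28, 27, 26, 25, 24, 23 → 22 → 21 (−1 each step).
So the next two tokens are s/29/22 and q/47/21.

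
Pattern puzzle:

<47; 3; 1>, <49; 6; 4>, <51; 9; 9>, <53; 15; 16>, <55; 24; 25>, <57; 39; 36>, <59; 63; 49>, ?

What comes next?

For the first coordinate, +2 each step: 47, 49, 51, 53, 55, 57, 59 → 61.
Second coordinate goes 3, 6, 9, 15, 24, 39, 63 → 102 (each term is the sum of the two before it).
Third coordinate: perfect squares: 1², 2², 3², …, so 1, 4, 9, 16, 25, 36, 49 → 64.
So the next triple is <61; 102; 64>.

<61; 102; 64>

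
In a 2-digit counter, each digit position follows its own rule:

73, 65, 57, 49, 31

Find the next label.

23

First digit: 7, 6, 5, 4, 3 → 2 (−1 each step, mod 10).
Second digit goes 3, 5, 7, 9, 1 → 3 (+2 each step, mod 10).
Combining the parts gives 23.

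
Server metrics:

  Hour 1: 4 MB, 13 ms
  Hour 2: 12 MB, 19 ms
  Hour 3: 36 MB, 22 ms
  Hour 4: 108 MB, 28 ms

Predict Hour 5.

MB — ×3 each step: 4, 12, 36, 108 → 324.
Ms — alternating steps +6, +3, +6, +3, …: 13, 19, 22, 28 → 31.
So the next record is 324 MB, 31 ms.

324 MB, 31 ms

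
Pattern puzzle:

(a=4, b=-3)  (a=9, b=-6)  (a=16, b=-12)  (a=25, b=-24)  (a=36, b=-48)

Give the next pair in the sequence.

A: perfect squares: 2², 3², 4², …, so 4, 9, 16, 25, 36 → 49.
B: ×2 each step, so -3, -6, -12, -24, -48 → -96.
Combining the parts gives (a=49, b=-96).

(a=49, b=-96)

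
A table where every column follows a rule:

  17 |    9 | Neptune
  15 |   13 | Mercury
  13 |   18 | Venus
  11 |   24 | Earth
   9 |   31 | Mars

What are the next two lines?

For the first component, −2 each step: 17, 15, 13, 11, 9 → 7 → 5.
For the second component, differences are 4, 5, 6, … (increasing by 1 each time): 9, 13, 18, 24, 31 → 39 → 48.
Planet: runs through the planets Mercury→Neptune, so Neptune, Mercury, Venus, Earth, Mars → Jupiter → Saturn.
Putting the parts together: 7  39  Jupiter and then 5  48  Saturn.

7  39  Jupiter; 5  48  Saturn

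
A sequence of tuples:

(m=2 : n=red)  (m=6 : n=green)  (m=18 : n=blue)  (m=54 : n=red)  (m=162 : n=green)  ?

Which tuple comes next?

M — ×3 each step: 2, 6, 18, 54, 162 → 486.
N goes red, green, blue, red, green → blue (repeats red → green → blue).
So the next tuple is (m=486 : n=blue).

(m=486 : n=blue)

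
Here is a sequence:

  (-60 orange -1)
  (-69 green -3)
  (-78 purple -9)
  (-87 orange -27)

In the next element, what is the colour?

For the colour, repeats orange → green → purple: orange, green, purple, orange → green.

green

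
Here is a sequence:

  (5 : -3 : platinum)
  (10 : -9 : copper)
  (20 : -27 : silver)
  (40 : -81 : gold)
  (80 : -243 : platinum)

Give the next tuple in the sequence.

First part: ×2 each step; 5, 10, 20, 40, 80 → 160.
Second part: ×3 each step, so -3, -9, -27, -81, -243 → -729.
Metal: repeats platinum → copper → silver → gold, so platinum, copper, silver, gold, platinum → copper.
So the next tuple is (160 : -729 : copper).

(160 : -729 : copper)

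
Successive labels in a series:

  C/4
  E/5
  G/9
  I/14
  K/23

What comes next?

M/37

Letter — letters move forward 2 places in the alphabet: C, E, G, I, K → M.
Second component: each term is the sum of the two before it, so 4, 5, 9, 14, 23 → 37.
Putting it together: M/37.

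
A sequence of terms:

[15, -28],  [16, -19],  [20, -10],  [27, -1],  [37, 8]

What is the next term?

First value: differences are 1, 4, 7, … (increasing by 3 each time); 15, 16, 20, 27, 37 → 50.
For the second value, +9 each step: -28, -19, -10, -1, 8 → 17.
Putting it together: [50, 17].

[50, 17]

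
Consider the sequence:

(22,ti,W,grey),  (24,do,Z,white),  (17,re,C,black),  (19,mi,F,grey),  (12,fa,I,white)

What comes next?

(14,sol,L,black)

First component goes 22, 24, 17, 19, 12 → 14 (alternating steps +2, −7, +2, −7, …).
Note: runs through the solfège scale do→ti, so ti, do, re, mi, fa → sol.
Letter: W, Z, C, F, I → L (letters move forward 3 places in the alphabet, wrapping Z→A).
Shade goes grey, white, black, grey, white → black (repeats grey → white → black).
Combining the parts gives (14,sol,L,black).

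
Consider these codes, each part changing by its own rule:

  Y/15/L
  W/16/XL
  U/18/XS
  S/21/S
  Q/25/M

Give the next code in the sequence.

For the letter, letters move back 2 places in the alphabet: Y, W, U, S, Q → O.
For the second component, differences are 1, 2, 3, … (increasing by 1 each time): 15, 16, 18, 21, 25 → 30.
Size: runs through clothing sizes XS→XL; L, XL, XS, S, M → L.
Putting it together: O/30/L.

O/30/L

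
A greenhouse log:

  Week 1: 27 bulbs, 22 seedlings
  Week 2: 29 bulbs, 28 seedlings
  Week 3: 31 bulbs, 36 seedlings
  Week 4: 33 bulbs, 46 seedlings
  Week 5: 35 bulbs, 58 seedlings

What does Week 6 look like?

37 bulbs, 72 seedlings

Bulbs: +2 each step; 27, 29, 31, 33, 35 → 37.
Seedlings: differences are 6, 8, 10, … (increasing by 2 each time); 22, 28, 36, 46, 58 → 72.
Putting it together: 37 bulbs, 72 seedlings.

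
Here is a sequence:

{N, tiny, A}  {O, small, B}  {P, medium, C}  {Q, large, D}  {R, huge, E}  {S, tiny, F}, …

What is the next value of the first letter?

First letter: N, O, P, Q, R, S → T (letters move forward 1 place in the alphabet).

T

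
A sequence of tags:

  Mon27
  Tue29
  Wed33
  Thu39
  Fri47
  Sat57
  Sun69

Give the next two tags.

Mon83 then Tue99

Day — runs through the weekdays Mon→Sun: Mon, Tue, Wed, Thu, Fri, Sat, Sun → Mon → Tue.
Second component goes 27, 29, 33, 39, 47, 57, 69 → 83 → 99 (differences are 2, 4, 6, … (increasing by 2 each time)).
So the next two tags are Mon83 and Tue99.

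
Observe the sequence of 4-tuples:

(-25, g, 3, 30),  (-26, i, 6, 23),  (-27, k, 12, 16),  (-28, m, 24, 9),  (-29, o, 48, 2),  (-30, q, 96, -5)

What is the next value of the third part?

Third part goes 3, 6, 12, 24, 48, 96 → 192 (×2 each step).

192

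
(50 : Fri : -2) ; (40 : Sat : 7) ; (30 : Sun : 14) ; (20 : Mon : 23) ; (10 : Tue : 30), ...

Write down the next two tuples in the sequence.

First part: −10 each step, so 50, 40, 30, 20, 10 → 0 → -10.
Day: runs through the weekdays Mon→Sun; Fri, Sat, Sun, Mon, Tue → Wed → Thu.
Third part: alternating steps +9, +7, +9, +7, …, so -2, 7, 14, 23, 30 → 39 → 46.
Putting the parts together: (0 : Wed : 39) and then (-10 : Thu : 46).

(0 : Wed : 39), (-10 : Thu : 46)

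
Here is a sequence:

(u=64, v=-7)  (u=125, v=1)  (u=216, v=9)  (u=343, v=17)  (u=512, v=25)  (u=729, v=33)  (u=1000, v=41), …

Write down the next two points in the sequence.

U: perfect cubes: 4³, 5³, 6³, …, so 64, 125, 216, 343, 512, 729, 1000 → 1331 → 1728.
V: +8 each step, so -7, 1, 9, 17, 25, 33, 41 → 49 → 57.
Putting the parts together: (u=1331, v=49) and then (u=1728, v=57).

(u=1331, v=49), (u=1728, v=57)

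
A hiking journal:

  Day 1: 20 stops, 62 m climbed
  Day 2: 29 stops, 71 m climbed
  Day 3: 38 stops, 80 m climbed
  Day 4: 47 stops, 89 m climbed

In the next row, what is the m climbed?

98

Stops: +9 each step, so 20, 29, 38, 47 → 56.
M climbed: +9 each step, so 62, 71, 80, 89 → 98.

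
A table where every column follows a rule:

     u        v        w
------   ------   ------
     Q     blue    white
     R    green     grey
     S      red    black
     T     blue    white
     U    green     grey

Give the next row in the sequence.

V  red  black

For the column u, letters move forward 1 place in the alphabet: Q, R, S, T, U → V.
Column v goes blue, green, red, blue, green → red (repeats blue → green → red).
Column w: repeats white → grey → black, so white, grey, black, white, grey → black.
Putting it together: V  red  black.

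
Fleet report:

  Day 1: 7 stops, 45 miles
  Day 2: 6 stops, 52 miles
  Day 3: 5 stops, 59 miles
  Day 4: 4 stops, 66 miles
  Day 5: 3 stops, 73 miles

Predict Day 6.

2 stops, 80 miles

Stops — −1 each step: 7, 6, 5, 4, 3 → 2.
Miles goes 45, 52, 59, 66, 73 → 80 (+7 each step).
Putting it together: 2 stops, 80 miles.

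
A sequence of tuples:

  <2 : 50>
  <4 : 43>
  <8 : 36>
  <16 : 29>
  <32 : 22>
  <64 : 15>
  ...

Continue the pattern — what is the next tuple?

First entry goes 2, 4, 8, 16, 32, 64 → 128 (×2 each step).
Second entry: 50, 43, 36, 29, 22, 15 → 8 (−7 each step).
Putting it together: <128 : 8>.

<128 : 8>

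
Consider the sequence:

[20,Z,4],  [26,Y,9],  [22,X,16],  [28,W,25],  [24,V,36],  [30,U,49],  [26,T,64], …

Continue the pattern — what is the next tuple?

[32,S,81]

For the first part, alternating steps +6, −4, +6, −4, …: 20, 26, 22, 28, 24, 30, 26 → 32.
For the letter, letters move back 1 place in the alphabet: Z, Y, X, W, V, U, T → S.
For the third part, perfect squares: 2², 3², 4², …: 4, 9, 16, 25, 36, 49, 64 → 81.
So the next tuple is [32,S,81].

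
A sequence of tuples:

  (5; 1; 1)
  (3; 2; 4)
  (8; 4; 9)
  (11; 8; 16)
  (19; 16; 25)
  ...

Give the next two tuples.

First component: each term is the sum of the two before it; 5, 3, 8, 11, 19 → 30 → 49.
Second component: 1, 2, 4, 8, 16 → 32 → 64 (×2 each step).
Third component: perfect squares: 1², 2², 3², …; 1, 4, 9, 16, 25 → 36 → 49.
So the next two tuples are (30; 32; 36) and (49; 64; 49).

(30; 32; 36), (49; 64; 49)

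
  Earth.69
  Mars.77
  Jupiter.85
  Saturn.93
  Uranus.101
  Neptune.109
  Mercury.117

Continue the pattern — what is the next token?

For the planet, runs through the planets Mercury→Neptune: Earth, Mars, Jupiter, Saturn, Uranus, Neptune, Mercury → Venus.
For the second component, +8 each step: 69, 77, 85, 93, 101, 109, 117 → 125.
So the next token is Venus.125.

Venus.125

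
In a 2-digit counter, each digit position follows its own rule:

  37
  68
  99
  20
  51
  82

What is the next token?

First digit goes 3, 6, 9, 2, 5, 8 → 1 (+3 each step, mod 10).
Second digit goes 7, 8, 9, 0, 1, 2 → 3 (+1 each step, mod 10).
Putting it together: 13.

13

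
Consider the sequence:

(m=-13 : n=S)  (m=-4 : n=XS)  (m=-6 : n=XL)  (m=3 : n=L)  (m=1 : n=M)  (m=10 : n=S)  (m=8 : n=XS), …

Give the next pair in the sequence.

M — alternating steps +9, −2, +9, −2, …: -13, -4, -6, 3, 1, 10, 8 → 17.
N: S, XS, XL, L, M, S, XS → XL (repeats S → XS → XL → L → M).
So the next pair is (m=17 : n=XL).

(m=17 : n=XL)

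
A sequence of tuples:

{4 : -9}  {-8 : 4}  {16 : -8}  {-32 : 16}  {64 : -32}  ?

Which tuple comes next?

First entry: ×(-2) each step; 4, -8, 16, -32, 64 → -128.
Second entry: always the previous value of the first entry; -9, 4, -8, 16, -32 → 64.
Putting it together: {-128 : 64}.

{-128 : 64}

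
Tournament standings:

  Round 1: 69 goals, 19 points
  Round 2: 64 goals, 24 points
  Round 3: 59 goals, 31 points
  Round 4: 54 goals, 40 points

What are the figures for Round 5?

Goals: −5 each step; 69, 64, 59, 54 → 49.
For the points, differences are 5, 7, 9, … (increasing by 2 each time): 19, 24, 31, 40 → 51.
So the next line is 49 goals, 51 points.

49 goals, 51 points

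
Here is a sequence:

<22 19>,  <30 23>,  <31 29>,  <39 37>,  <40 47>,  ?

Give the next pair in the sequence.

First coordinate goes 22, 30, 31, 39, 40 → 48 (alternating steps +8, +1, +8, +1, …).
Second coordinate: differences are 4, 6, 8, … (increasing by 2 each time); 19, 23, 29, 37, 47 → 59.
Putting it together: <48 59>.

<48 59>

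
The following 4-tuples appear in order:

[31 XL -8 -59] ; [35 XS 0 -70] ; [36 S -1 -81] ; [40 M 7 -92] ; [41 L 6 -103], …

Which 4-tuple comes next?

First entry: alternating steps +4, +1, +4, +1, …; 31, 35, 36, 40, 41 → 45.
Size: XL, XS, S, M, L → XL (runs through clothing sizes XS→XL).
For the third entry, alternating steps +8, −1, +8, −1, …: -8, 0, -1, 7, 6 → 14.
Fourth entry goes -59, -70, -81, -92, -103 → -114 (−11 each step).
So the next 4-tuple is [45 XL 14 -114].

[45 XL 14 -114]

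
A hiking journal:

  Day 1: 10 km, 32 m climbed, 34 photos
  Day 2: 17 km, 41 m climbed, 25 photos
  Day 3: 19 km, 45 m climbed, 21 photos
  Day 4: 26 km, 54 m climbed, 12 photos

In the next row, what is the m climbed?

58

M climbed: alternating steps +9, +4, +9, +4, …, so 32, 41, 45, 54 → 58.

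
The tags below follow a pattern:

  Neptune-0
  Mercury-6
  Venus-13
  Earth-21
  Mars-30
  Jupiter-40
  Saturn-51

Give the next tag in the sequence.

For the planet, runs through the planets Mercury→Neptune: Neptune, Mercury, Venus, Earth, Mars, Jupiter, Saturn → Uranus.
Second component goes 0, 6, 13, 21, 30, 40, 51 → 63 (differences are 6, 7, 8, … (increasing by 1 each time)).
So the next tag is Uranus-63.

Uranus-63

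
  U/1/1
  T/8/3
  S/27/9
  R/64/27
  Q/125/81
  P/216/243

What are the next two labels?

Letter: letters move back 1 place in the alphabet, so U, T, S, R, Q, P → O → N.
Second component: perfect cubes: 1³, 2³, 3³, …; 1, 8, 27, 64, 125, 216 → 343 → 512.
Third component — ×3 each step: 1, 3, 9, 27, 81, 243 → 729 → 2187.
Putting the parts together: O/343/729 and then N/512/2187.

O/343/729 then N/512/2187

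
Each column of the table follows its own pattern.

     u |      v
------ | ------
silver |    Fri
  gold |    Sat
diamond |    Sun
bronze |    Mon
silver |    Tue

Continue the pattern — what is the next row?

gold  Wed

For the column u, repeats silver → gold → diamond → bronze: silver, gold, diamond, bronze, silver → gold.
Column v: runs through the weekdays Mon→Sun, so Fri, Sat, Sun, Mon, Tue → Wed.
Combining the parts gives gold  Wed.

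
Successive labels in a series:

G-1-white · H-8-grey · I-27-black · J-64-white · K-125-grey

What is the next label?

L-216-black

Letter — letters move forward 1 place in the alphabet: G, H, I, J, K → L.
Second component: perfect cubes: 1³, 2³, 3³, …; 1, 8, 27, 64, 125 → 216.
Shade: repeats white → grey → black, so white, grey, black, white, grey → black.
Putting it together: L-216-black.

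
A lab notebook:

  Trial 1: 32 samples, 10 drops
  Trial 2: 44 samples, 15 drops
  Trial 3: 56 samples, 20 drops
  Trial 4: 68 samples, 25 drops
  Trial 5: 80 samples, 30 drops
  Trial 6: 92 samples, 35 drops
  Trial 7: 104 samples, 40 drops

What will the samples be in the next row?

116

Samples: 32, 44, 56, 68, 80, 92, 104 → 116 (+12 each step).
Drops goes 10, 15, 20, 25, 30, 35, 40 → 45 (+5 each step).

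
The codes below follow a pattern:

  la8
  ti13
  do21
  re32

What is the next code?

mi46

Note: la, ti, do, re → mi (runs through the solfège scale do→ti).
Second component goes 8, 13, 21, 32 → 46 (differences are 5, 8, 11, … (increasing by 3 each time)).
Combining the parts gives mi46.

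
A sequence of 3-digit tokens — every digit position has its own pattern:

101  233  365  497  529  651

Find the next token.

783

First digit: 1, 2, 3, 4, 5, 6 → 7 (+1 each step, mod 10).
For the second digit, +3 each step, mod 10: 0, 3, 6, 9, 2, 5 → 8.
Third digit: +2 each step, mod 10; 1, 3, 5, 7, 9, 1 → 3.
So the next token is 783.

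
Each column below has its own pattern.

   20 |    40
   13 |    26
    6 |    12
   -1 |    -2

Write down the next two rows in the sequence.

First component: −7 each step, so 20, 13, 6, -1 → -8 → -15.
For the second component, always 2 × the first component: 40, 26, 12, -2 → -16 → -30.
Putting the parts together: -8  -16 and then -15  -30.

-8  -16; -15  -30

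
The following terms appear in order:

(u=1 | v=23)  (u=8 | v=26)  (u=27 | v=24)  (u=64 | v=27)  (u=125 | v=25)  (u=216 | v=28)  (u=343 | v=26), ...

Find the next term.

(u=512 | v=29)

U: 1, 8, 27, 64, 125, 216, 343 → 512 (perfect cubes: 1³, 2³, 3³, …).
V: alternating steps +3, −2, +3, −2, …, so 23, 26, 24, 27, 25, 28, 26 → 29.
Combining the parts gives (u=512 | v=29).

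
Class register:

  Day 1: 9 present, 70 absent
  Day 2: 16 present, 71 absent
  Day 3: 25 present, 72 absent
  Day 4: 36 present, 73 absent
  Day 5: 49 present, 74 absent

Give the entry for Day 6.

64 present, 75 absent

Present: perfect squares: 3², 4², 5², …; 9, 16, 25, 36, 49 → 64.
Absent: 70, 71, 72, 73, 74 → 75 (+1 each step).
Combining the parts gives 64 present, 75 absent.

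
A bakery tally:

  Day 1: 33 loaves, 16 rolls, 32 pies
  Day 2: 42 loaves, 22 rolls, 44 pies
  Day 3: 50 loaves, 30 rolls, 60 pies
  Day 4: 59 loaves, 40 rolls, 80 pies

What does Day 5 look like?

67 loaves, 52 rolls, 104 pies

Loaves — alternating steps +9, +8, +9, +8, …: 33, 42, 50, 59 → 67.
Rolls goes 16, 22, 30, 40 → 52 (differences are 6, 8, 10, … (increasing by 2 each time)).
Pies goes 32, 44, 60, 80 → 104 (always 2 × the rolls).
So the next line is 67 loaves, 52 rolls, 104 pies.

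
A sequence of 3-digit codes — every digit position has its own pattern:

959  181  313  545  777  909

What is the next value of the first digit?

1

First digit: 9, 1, 3, 5, 7, 9 → 1 (+2 each step, mod 10).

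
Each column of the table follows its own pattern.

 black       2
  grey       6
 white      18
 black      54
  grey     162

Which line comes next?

Shade — repeats black → grey → white: black, grey, white, black, grey → white.
Second component goes 2, 6, 18, 54, 162 → 486 (×3 each step).
So the next line is white  486.

white  486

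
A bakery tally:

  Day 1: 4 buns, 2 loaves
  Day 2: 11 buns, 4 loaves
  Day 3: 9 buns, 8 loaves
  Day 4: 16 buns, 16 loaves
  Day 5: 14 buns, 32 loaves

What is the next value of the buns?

21

Buns — alternating steps +7, −2, +7, −2, …: 4, 11, 9, 16, 14 → 21.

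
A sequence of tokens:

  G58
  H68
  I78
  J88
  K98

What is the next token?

Letter: letters move forward 1 place in the alphabet; G, H, I, J, K → L.
Second component: +10 each step, so 58, 68, 78, 88, 98 → 108.
So the next token is L108.

L108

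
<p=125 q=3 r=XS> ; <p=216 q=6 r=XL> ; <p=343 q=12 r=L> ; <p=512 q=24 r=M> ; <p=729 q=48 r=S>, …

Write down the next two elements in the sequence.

<p=1000 q=96 r=XS>, <p=1331 q=192 r=XL>

P: perfect cubes: 5³, 6³, 7³, …; 125, 216, 343, 512, 729 → 1000 → 1331.
Q: ×2 each step; 3, 6, 12, 24, 48 → 96 → 192.
R goes XS, XL, L, M, S → XS → XL (runs backward through clothing sizes XS→XL).
Putting the parts together: <p=1000 q=96 r=XS> and then <p=1331 q=192 r=XL>.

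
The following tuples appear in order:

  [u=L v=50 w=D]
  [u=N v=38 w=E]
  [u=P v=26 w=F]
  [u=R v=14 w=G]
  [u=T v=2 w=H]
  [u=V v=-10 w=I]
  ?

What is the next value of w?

W: letters move forward 1 place in the alphabet, so D, E, F, G, H, I → J.

J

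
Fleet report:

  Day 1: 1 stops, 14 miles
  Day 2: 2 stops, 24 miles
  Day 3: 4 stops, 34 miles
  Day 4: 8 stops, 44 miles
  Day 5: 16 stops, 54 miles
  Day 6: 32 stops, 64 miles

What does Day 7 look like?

64 stops, 74 miles

Stops: ×2 each step; 1, 2, 4, 8, 16, 32 → 64.
For the miles, +10 each step: 14, 24, 34, 44, 54, 64 → 74.
Putting it together: 64 stops, 74 miles.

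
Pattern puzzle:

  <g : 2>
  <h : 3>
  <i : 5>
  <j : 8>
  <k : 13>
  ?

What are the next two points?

<l : 21>, <m : 34>

Letter goes g, h, i, j, k → l → m (letters move forward 1 place in the alphabet).
Second coordinate: each term is the sum of the two before it; 2, 3, 5, 8, 13 → 21 → 34.
So the next two points are <l : 21> and <m : 34>.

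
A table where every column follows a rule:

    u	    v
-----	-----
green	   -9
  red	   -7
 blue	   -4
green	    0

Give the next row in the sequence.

Column u: repeats green → red → blue; green, red, blue, green → red.
Column v goes -9, -7, -4, 0 → 5 (differences are 2, 3, 4, … (increasing by 1 each time)).
Combining the parts gives red  5.

red  5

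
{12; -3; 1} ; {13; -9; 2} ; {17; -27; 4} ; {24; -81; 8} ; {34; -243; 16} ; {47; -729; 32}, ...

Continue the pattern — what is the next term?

{63; -2187; 64}

First component goes 12, 13, 17, 24, 34, 47 → 63 (differences are 1, 4, 7, … (increasing by 3 each time)).
Second component: ×3 each step; -3, -9, -27, -81, -243, -729 → -2187.
For the third component, ×2 each step: 1, 2, 4, 8, 16, 32 → 64.
Combining the parts gives {63; -2187; 64}.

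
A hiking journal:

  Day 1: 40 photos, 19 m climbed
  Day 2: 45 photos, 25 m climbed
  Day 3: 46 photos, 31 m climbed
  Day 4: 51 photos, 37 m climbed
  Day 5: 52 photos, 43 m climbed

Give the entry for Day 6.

Photos — alternating steps +5, +1, +5, +1, …: 40, 45, 46, 51, 52 → 57.
M climbed: 19, 25, 31, 37, 43 → 49 (+6 each step).
So the next record is 57 photos, 49 m climbed.

57 photos, 49 m climbed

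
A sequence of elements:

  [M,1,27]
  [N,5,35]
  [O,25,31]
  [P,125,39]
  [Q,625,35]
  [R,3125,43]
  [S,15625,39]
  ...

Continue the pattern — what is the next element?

For the letter, letters move forward 1 place in the alphabet: M, N, O, P, Q, R, S → T.
Second slot: ×5 each step; 1, 5, 25, 125, 625, 3125, 15625 → 78125.
Third slot: alternating steps +8, −4, +8, −4, …, so 27, 35, 31, 39, 35, 43, 39 → 47.
Combining the parts gives [T,78125,47].

[T,78125,47]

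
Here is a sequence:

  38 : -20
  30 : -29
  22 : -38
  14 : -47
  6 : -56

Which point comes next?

First entry: −8 each step; 38, 30, 22, 14, 6 → -2.
Second entry — −9 each step: -20, -29, -38, -47, -56 → -65.
Putting it together: -2 : -65.

-2 : -65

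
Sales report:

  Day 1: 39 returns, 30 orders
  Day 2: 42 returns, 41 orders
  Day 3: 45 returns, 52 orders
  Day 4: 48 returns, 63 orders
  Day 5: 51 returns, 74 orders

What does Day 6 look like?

54 returns, 85 orders

Returns: 39, 42, 45, 48, 51 → 54 (+3 each step).
Orders — +11 each step: 30, 41, 52, 63, 74 → 85.
Putting it together: 54 returns, 85 orders.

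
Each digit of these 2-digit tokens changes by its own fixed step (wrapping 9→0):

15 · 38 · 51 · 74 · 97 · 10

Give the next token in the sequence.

First digit: +2 each step, mod 10; 1, 3, 5, 7, 9, 1 → 3.
For the second digit, +3 each step, mod 10: 5, 8, 1, 4, 7, 0 → 3.
Combining the parts gives 33.

33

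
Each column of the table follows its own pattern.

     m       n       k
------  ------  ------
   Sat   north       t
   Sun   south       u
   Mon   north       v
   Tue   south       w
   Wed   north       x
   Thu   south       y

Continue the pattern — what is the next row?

Fri  north  z

Column m goes Sat, Sun, Mon, Tue, Wed, Thu → Fri (runs through the weekdays Mon→Sun).
Column n: north, south, north, south, north, south → north (alternates north ↔ south).
Column k — letters move forward 1 place in the alphabet: t, u, v, w, x, y → z.
Putting it together: Fri  north  z.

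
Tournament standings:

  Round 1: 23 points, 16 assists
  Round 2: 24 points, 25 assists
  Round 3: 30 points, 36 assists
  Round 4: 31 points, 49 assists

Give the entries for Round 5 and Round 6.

For the points, alternating steps +1, +6, +1, +6, …: 23, 24, 30, 31 → 37 → 38.
Assists: 16, 25, 36, 49 → 64 → 81 (perfect squares: 4², 5², 6², …).
Putting the parts together: 37 points, 64 assists and then 38 points, 81 assists.

37 points, 64 assists; 38 points, 81 assists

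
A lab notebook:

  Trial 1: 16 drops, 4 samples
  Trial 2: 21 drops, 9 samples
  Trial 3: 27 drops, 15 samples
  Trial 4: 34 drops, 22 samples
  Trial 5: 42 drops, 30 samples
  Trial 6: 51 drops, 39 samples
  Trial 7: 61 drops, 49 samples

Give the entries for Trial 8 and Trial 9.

72 drops, 60 samples; 84 drops, 72 samples

For the drops, differences are 5, 6, 7, … (increasing by 1 each time): 16, 21, 27, 34, 42, 51, 61 → 72 → 84.
Samples: 4, 9, 15, 22, 30, 39, 49 → 60 → 72 (always 12 less than the drops).
Putting the parts together: 72 drops, 60 samples and then 84 drops, 72 samples.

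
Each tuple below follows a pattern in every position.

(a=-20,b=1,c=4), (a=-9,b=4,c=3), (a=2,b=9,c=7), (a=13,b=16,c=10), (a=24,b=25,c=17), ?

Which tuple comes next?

(a=35,b=36,c=27)

A: -20, -9, 2, 13, 24 → 35 (+11 each step).
B — perfect squares: 1², 2², 3², …: 1, 4, 9, 16, 25 → 36.
For the c, each term is the sum of the two before it: 4, 3, 7, 10, 17 → 27.
Putting it together: (a=35,b=36,c=27).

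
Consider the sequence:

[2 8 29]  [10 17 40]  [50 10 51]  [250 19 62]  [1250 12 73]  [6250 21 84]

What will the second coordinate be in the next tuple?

14

For the first coordinate, ×5 each step: 2, 10, 50, 250, 1250, 6250 → 31250.
Second coordinate — alternating steps +9, −7, +9, −7, …: 8, 17, 10, 19, 12, 21 → 14.
Third coordinate: +11 each step, so 29, 40, 51, 62, 73, 84 → 95.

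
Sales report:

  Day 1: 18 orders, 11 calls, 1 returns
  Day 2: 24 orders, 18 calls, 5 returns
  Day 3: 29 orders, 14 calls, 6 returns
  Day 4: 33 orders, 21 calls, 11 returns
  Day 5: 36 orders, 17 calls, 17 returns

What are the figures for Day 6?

Orders — differences are 6, 5, 4, … (decreasing by 1 each time): 18, 24, 29, 33, 36 → 38.
Calls goes 11, 18, 14, 21, 17 → 24 (alternating steps +7, −4, +7, −4, …).
Returns: each term is the sum of the two before it, so 1, 5, 6, 11, 17 → 28.
Combining the parts gives 38 orders, 24 calls, 28 returns.

38 orders, 24 calls, 28 returns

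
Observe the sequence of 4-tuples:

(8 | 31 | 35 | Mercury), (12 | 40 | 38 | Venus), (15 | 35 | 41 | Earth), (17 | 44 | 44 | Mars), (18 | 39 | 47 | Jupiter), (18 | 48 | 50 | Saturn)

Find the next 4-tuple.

(17 | 43 | 53 | Uranus)

First slot goes 8, 12, 15, 17, 18, 18 → 17 (differences are 4, 3, 2, … (decreasing by 1 each time)).
Second slot: alternating steps +9, −5, +9, −5, …, so 31, 40, 35, 44, 39, 48 → 43.
Third slot goes 35, 38, 41, 44, 47, 50 → 53 (+3 each step).
For the planet, runs through the planets Mercury→Neptune: Mercury, Venus, Earth, Mars, Jupiter, Saturn → Uranus.
Putting it together: (17 | 43 | 53 | Uranus).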